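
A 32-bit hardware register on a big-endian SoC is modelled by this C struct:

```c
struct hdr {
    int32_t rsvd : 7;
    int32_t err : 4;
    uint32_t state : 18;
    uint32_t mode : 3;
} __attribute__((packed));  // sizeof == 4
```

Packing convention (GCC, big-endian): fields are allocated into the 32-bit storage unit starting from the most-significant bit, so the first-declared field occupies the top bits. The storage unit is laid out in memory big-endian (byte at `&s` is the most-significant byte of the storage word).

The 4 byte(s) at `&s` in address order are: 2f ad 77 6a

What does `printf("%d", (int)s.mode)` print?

2

[0]=0x2f [1]=0xad [2]=0x77 [3]=0x6a (big-endian) → word 0x2fad776a
rsvd:7 @ bit 25 → (0x2fad776a>>25)&0x7f = 0x17
err:4 @ bit 21 → (0x2fad776a>>21)&0xf = 0xd
state:18 @ bit 3 → (0x2fad776a>>3)&0x3ffff = 0x1aeed
mode:3 @ bit 0 → (0x2fad776a>>0)&0x7 = 0x2  ←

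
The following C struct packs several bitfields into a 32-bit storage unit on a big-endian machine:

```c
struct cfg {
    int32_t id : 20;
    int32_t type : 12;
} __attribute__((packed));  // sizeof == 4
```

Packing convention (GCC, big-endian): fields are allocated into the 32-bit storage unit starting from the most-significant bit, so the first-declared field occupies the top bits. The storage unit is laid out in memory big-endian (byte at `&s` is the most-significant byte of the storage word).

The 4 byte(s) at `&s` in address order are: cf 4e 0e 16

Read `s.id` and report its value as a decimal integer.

[0]=0xcf [1]=0x4e [2]=0x0e [3]=0x16 (big-endian) → word 0xcf4e0e16
id [12+:20] = (word>>12) & 0xfffff = 849120  ←
type [0+:12] = (word>>0) & 0xfff = 3606
id signed 20b, MSB=1: 849120 - 1048576 = -199456

-199456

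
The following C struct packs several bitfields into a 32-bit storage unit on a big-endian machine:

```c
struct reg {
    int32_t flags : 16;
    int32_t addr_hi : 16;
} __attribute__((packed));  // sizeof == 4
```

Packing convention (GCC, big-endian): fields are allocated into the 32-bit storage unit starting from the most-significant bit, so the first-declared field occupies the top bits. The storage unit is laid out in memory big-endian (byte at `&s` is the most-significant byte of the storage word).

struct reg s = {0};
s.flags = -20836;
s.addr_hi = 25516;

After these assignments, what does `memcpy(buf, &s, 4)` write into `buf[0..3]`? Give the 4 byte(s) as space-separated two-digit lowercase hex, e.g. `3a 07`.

ae 9c 63 ac

flags:16 = -20836 → 0xae9c << 16 → word 0xae9c0000
addr_hi:16 = 25516 → 0x63ac << 0 → word 0xae9c63ac
word = 0xae9c63ac → big-endian bytes:
  [0]=0xae  [1]=0x9c  [2]=0x63  [3]=0xac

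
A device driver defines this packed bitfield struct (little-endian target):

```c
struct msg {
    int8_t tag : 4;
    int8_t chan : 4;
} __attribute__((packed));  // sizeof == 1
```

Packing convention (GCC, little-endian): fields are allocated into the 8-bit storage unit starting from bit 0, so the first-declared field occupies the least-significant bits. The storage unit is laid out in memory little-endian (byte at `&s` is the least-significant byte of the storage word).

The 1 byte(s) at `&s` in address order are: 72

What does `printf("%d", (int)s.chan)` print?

7

[0]=0x72 (little-endian) → word 0x72
tag [0+:4] = (word>>0) & 0xf = 2
chan [4+:4] = (word>>4) & 0xf = 7  ←
chan signed 4b, MSB=0: value = 7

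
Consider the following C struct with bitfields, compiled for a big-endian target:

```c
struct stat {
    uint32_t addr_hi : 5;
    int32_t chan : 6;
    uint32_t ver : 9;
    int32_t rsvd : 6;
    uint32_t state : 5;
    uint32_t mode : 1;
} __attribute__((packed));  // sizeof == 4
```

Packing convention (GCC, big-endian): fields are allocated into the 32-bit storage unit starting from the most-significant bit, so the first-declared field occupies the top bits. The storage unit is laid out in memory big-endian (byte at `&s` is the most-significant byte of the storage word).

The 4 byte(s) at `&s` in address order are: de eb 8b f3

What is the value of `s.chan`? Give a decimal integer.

[0]=0xde [1]=0xeb [2]=0x8b [3]=0xf3 (big-endian) → word 0xdeeb8bf3
addr_hi [27+:5] = (word>>27) & 0x1f = 27
chan [21+:6] = (word>>21) & 0x3f = 55  ←
ver [12+:9] = (word>>12) & 0x1ff = 184
rsvd [6+:6] = (word>>6) & 0x3f = 47
state [1+:5] = (word>>1) & 0x1f = 25
mode [0+:1] = (word>>0) & 0x1 = 1
chan signed 6b, MSB=1: 55 - 64 = -9

-9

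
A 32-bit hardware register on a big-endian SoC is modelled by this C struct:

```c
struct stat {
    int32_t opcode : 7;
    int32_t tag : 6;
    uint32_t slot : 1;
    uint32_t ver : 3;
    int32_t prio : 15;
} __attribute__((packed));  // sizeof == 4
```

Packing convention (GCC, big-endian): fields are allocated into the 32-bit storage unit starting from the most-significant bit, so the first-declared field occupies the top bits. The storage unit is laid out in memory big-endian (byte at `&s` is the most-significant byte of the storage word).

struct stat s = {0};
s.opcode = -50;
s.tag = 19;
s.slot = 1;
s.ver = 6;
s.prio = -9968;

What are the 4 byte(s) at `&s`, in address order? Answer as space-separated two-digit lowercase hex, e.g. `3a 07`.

9c 9f 59 10

[25+:7] opcode=-50 & 0x7f = 0x4e; word=0x9c000000
[19+:6] tag=19 & 0x3f = 0x13; word=0x9c980000
[18+:1] slot=1 & 0x1 = 0x1; word=0x9c9c0000
[15+:3] ver=6 & 0x7 = 0x6; word=0x9c9f0000
[0+:15] prio=-9968 & 0x7fff = 0x5910; word=0x9c9f5910
word = 0x9c9f5910 → big-endian bytes:
  [0]=0x9c  [1]=0x9f  [2]=0x59  [3]=0x10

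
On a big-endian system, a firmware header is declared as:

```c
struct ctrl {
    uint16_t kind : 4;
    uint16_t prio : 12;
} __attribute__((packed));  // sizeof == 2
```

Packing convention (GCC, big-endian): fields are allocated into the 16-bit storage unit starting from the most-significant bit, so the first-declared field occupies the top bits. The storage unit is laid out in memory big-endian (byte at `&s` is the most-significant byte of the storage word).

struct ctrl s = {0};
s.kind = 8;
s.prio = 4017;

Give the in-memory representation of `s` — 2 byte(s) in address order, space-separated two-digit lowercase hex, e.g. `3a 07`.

kind:4 = 8 → 0x8 << 12 → word 0x8000
prio:12 = 4017 → 0xfb1 << 0 → word 0x8fb1
word = 0x8fb1 → big-endian bytes:
  [0]=0x8f  [1]=0xb1

8f b1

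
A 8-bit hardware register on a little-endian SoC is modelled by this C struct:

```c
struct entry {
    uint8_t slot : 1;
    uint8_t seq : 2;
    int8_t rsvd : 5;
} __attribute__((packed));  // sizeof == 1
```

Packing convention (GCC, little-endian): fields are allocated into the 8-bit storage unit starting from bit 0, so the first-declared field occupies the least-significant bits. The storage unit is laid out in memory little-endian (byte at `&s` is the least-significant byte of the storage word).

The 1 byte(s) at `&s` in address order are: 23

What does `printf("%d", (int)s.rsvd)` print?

[0]=0x23 (little-endian) → word 0x23
slot [0+:1] = (word>>0) & 0x1 = 1
seq [1+:2] = (word>>1) & 0x3 = 1
rsvd [3+:5] = (word>>3) & 0x1f = 4  ←
rsvd signed 5b, MSB=0: value = 4

4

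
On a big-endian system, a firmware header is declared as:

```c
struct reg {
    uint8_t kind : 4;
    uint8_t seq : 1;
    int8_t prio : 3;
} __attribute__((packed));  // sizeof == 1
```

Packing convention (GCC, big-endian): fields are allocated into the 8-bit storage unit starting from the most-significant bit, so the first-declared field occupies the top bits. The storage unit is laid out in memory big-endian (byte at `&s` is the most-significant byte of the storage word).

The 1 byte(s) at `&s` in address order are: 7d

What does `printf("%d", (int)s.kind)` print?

[0]=0x7d (big-endian) → word 0x7d
kind [4+:4] = (word>>4) & 0xf = 7  ←
seq [3+:1] = (word>>3) & 0x1 = 1
prio [0+:3] = (word>>0) & 0x7 = 5

7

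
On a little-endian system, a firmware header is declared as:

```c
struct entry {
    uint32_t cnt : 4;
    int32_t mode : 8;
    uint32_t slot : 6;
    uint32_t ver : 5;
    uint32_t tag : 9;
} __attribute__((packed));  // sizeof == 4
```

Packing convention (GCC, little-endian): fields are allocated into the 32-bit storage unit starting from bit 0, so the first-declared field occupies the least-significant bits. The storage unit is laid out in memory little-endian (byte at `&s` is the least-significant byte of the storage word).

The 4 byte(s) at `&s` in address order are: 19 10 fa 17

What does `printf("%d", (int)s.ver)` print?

30

[0]=0x19 [1]=0x10 [2]=0xfa [3]=0x17 (little-endian) → word 0x17fa1019
cnt [0+:4] = (word>>0) & 0xf = 9
mode [4+:8] = (word>>4) & 0xff = 1
slot [12+:6] = (word>>12) & 0x3f = 33
ver [18+:5] = (word>>18) & 0x1f = 30  ←
tag [23+:9] = (word>>23) & 0x1ff = 47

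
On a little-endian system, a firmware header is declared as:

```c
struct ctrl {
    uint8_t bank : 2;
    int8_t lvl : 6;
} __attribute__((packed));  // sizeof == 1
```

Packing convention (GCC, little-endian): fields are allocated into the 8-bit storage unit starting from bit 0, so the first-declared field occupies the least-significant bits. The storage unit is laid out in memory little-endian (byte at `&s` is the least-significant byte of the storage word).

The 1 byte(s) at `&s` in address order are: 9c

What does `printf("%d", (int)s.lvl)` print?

[0]=0x9c (little-endian) → word 0x9c
bank [0+:2] = (word>>0) & 0x3 = 0
lvl [2+:6] = (word>>2) & 0x3f = 39  ←
lvl signed 6b, MSB=1: 39 - 64 = -25

-25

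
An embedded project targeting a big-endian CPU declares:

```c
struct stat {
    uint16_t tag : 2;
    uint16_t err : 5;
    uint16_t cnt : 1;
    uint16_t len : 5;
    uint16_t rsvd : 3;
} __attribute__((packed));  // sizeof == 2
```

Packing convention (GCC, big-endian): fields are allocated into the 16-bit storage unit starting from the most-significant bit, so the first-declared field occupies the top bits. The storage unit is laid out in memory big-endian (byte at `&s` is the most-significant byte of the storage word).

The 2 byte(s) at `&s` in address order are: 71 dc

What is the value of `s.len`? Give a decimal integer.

[0]=0x71 [1]=0xdc (big-endian) → word 0x71dc
tag:2 @ bit 14 → (0x71dc>>14)&0x3 = 0x1
err:5 @ bit 9 → (0x71dc>>9)&0x1f = 0x18
cnt:1 @ bit 8 → (0x71dc>>8)&0x1 = 0x1
len:5 @ bit 3 → (0x71dc>>3)&0x1f = 0x1b  ←
rsvd:3 @ bit 0 → (0x71dc>>0)&0x7 = 0x4

27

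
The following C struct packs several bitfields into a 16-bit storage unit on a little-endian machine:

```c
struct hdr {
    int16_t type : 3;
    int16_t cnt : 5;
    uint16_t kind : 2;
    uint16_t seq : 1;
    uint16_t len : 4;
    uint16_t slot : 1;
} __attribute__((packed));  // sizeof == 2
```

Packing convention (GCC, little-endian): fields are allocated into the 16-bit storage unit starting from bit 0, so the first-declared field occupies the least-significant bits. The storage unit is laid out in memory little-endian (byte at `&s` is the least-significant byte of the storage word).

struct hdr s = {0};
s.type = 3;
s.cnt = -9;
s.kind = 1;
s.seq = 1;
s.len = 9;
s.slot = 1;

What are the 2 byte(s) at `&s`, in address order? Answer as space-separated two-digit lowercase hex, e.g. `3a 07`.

bb cd

[0+:3] type=3 & 0x7 = 0x3; word=0x0003
[3+:5] cnt=-9 & 0x1f = 0x17; word=0x00bb
[8+:2] kind=1 & 0x3 = 0x1; word=0x01bb
[10+:1] seq=1 & 0x1 = 0x1; word=0x05bb
[11+:4] len=9 & 0xf = 0x9; word=0x4dbb
[15+:1] slot=1 & 0x1 = 0x1; word=0xcdbb
word = 0xcdbb → little-endian bytes:
  [0]=0xbb  [1]=0xcd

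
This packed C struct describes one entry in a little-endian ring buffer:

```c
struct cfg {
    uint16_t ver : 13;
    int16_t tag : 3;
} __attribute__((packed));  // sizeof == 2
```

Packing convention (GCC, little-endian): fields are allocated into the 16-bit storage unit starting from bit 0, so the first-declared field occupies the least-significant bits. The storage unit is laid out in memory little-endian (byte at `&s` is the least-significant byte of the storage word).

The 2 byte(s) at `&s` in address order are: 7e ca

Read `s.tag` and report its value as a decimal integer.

-2

[0]=0x7e [1]=0xca (little-endian) → word 0xca7e
ver:13 @ bit 0 → (0xca7e>>0)&0x1fff = 0xa7e
tag:3 @ bit 13 → (0xca7e>>13)&0x7 = 0x6  ←
tag signed 3b, MSB=1: 6 - 8 = -2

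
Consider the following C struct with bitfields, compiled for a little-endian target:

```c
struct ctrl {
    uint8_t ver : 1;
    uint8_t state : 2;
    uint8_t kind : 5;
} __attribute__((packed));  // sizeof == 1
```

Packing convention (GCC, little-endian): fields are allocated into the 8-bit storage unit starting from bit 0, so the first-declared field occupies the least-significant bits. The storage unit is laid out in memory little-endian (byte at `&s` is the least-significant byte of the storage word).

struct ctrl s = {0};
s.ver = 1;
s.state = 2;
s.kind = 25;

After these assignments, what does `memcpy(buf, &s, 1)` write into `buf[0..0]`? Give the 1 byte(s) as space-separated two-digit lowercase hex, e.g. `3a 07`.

cd

ver:1 = 1 → 0x1 << 0 → word 0x01
state:2 = 2 → 0x2 << 1 → word 0x05
kind:5 = 25 → 0x19 << 3 → word 0xcd
word = 0xcd → little-endian bytes:
  [0]=0xcd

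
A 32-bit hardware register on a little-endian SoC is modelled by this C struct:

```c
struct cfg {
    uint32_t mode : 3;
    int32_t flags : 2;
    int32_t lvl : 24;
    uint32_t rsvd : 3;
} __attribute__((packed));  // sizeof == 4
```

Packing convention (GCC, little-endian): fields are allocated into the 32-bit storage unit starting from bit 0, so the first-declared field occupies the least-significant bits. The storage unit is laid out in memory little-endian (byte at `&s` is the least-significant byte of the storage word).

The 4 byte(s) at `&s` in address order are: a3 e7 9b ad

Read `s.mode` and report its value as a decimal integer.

3

[0]=0xa3 [1]=0xe7 [2]=0x9b [3]=0xad (little-endian) → word 0xad9be7a3
mode [0+:3] = (word>>0) & 0x7 = 3  ←
flags [3+:2] = (word>>3) & 0x3 = 0
lvl [5+:24] = (word>>5) & 0xffffff = 7135037
rsvd [29+:3] = (word>>29) & 0x7 = 5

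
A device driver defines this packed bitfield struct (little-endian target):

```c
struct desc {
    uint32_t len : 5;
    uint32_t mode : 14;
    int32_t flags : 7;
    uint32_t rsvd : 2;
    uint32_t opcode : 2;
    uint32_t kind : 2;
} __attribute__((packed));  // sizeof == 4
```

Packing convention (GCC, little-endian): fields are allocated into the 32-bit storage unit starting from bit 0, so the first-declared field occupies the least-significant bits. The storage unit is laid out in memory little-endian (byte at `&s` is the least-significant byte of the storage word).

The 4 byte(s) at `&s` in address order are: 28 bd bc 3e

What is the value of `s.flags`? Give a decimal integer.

-41

[0]=0x28 [1]=0xbd [2]=0xbc [3]=0x3e (little-endian) → word 0x3ebcbd28
len [0+:5] = (word>>0) & 0x1f = 8
mode [5+:14] = (word>>5) & 0x3fff = 9705
flags [19+:7] = (word>>19) & 0x7f = 87  ←
rsvd [26+:2] = (word>>26) & 0x3 = 3
opcode [28+:2] = (word>>28) & 0x3 = 3
kind [30+:2] = (word>>30) & 0x3 = 0
flags signed 7b, MSB=1: 87 - 128 = -41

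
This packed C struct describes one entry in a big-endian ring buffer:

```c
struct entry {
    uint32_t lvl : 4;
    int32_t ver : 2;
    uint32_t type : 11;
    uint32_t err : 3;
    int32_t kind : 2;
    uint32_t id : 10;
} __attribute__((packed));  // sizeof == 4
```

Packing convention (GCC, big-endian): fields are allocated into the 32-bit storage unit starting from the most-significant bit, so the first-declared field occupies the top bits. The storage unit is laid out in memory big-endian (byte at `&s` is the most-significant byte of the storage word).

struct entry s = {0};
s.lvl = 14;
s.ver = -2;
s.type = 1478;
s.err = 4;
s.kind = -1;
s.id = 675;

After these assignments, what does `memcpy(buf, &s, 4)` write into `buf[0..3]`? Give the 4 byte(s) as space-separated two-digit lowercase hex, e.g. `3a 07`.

ea e3 4e a3

lvl:4 = 14 → 0xe << 28 → word 0xe0000000
ver:2 = -2 → 0x2 << 26 → word 0xe8000000
type:11 = 1478 → 0x5c6 << 15 → word 0xeae30000
err:3 = 4 → 0x4 << 12 → word 0xeae34000
kind:2 = -1 → 0x3 << 10 → word 0xeae34c00
id:10 = 675 → 0x2a3 << 0 → word 0xeae34ea3
word = 0xeae34ea3 → big-endian bytes:
  [0]=0xea  [1]=0xe3  [2]=0x4e  [3]=0xa3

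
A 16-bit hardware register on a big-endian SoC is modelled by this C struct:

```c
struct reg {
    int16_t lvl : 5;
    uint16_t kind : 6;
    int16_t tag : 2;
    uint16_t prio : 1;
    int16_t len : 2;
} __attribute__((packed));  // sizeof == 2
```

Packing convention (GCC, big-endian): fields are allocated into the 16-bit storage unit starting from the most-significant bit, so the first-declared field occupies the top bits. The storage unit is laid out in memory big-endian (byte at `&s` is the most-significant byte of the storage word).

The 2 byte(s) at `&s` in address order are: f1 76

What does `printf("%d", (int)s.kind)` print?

11

[0]=0xf1 [1]=0x76 (big-endian) → word 0xf176
lvl [11+:5] = (word>>11) & 0x1f = 30
kind [5+:6] = (word>>5) & 0x3f = 11  ←
tag [3+:2] = (word>>3) & 0x3 = 2
prio [2+:1] = (word>>2) & 0x1 = 1
len [0+:2] = (word>>0) & 0x3 = 2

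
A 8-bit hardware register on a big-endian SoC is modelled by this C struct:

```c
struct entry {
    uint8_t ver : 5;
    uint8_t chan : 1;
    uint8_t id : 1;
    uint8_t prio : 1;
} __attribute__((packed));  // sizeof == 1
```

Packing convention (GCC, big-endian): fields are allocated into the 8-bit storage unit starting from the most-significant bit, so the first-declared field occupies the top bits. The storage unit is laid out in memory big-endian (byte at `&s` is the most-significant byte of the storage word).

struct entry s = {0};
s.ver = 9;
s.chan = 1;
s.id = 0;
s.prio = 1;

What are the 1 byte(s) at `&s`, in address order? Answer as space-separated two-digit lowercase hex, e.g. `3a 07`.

ver:5 = 9 → 0x9 << 3 → word 0x48
chan:1 = 1 → 0x1 << 2 → word 0x4c
id:1 = 0 → 0x0 << 1 → word 0x4c
prio:1 = 1 → 0x1 << 0 → word 0x4d
word = 0x4d → big-endian bytes:
  [0]=0x4d

4d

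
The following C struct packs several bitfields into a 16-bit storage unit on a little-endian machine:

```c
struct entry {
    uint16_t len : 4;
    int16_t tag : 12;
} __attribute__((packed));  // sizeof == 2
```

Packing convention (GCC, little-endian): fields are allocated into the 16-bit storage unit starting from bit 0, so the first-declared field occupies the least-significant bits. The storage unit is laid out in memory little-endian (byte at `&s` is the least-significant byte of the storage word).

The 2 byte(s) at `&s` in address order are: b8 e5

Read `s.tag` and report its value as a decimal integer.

[0]=0xb8 [1]=0xe5 (little-endian) → word 0xe5b8
len:4 @ bit 0 → (0xe5b8>>0)&0xf = 0x8
tag:12 @ bit 4 → (0xe5b8>>4)&0xfff = 0xe5b  ←
tag signed 12b, MSB=1: 3675 - 4096 = -421

-421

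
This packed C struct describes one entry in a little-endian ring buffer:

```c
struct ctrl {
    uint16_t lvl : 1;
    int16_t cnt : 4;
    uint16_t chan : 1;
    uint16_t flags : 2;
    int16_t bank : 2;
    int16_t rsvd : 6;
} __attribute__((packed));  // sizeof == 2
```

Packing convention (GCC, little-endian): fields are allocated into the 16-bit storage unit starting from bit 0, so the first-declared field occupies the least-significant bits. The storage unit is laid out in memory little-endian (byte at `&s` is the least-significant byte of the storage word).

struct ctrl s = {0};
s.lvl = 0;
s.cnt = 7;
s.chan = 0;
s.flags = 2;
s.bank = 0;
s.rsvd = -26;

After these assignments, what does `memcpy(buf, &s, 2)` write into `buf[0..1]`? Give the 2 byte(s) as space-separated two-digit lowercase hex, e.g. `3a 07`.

[0+:1] lvl=0 & 0x1 = 0x0; word=0x0000
[1+:4] cnt=7 & 0xf = 0x7; word=0x000e
[5+:1] chan=0 & 0x1 = 0x0; word=0x000e
[6+:2] flags=2 & 0x3 = 0x2; word=0x008e
[8+:2] bank=0 & 0x3 = 0x0; word=0x008e
[10+:6] rsvd=-26 & 0x3f = 0x26; word=0x988e
word = 0x988e → little-endian bytes:
  [0]=0x8e  [1]=0x98

8e 98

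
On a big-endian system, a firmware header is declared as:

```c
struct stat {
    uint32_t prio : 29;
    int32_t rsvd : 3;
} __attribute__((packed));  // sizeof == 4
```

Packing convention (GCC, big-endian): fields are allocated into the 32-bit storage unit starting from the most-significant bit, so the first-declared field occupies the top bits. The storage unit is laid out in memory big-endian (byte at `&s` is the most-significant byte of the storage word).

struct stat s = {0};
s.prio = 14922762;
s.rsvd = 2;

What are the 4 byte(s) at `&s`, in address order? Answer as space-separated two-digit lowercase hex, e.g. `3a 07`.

07 1d a0 52

prio:29 = 14922762 → 0xe3b40a << 3 → word 0x071da050
rsvd:3 = 2 → 0x2 << 0 → word 0x071da052
word = 0x071da052 → big-endian bytes:
  [0]=0x07  [1]=0x1d  [2]=0xa0  [3]=0x52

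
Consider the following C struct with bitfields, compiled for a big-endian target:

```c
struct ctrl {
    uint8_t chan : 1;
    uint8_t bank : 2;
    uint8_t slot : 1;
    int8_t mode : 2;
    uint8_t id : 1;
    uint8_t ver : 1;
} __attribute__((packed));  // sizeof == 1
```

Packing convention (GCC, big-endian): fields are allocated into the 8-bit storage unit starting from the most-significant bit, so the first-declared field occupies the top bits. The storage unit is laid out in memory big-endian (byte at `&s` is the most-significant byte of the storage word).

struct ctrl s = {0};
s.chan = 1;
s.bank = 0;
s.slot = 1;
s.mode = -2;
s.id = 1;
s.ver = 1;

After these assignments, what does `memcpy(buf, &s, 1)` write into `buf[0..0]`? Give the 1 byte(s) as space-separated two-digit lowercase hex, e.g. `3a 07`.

chan:1 = 1 → 0x1 << 7 → word 0x80
bank:2 = 0 → 0x0 << 5 → word 0x80
slot:1 = 1 → 0x1 << 4 → word 0x90
mode:2 = -2 → 0x2 << 2 → word 0x98
id:1 = 1 → 0x1 << 1 → word 0x9a
ver:1 = 1 → 0x1 << 0 → word 0x9b
word = 0x9b → big-endian bytes:
  [0]=0x9b

9b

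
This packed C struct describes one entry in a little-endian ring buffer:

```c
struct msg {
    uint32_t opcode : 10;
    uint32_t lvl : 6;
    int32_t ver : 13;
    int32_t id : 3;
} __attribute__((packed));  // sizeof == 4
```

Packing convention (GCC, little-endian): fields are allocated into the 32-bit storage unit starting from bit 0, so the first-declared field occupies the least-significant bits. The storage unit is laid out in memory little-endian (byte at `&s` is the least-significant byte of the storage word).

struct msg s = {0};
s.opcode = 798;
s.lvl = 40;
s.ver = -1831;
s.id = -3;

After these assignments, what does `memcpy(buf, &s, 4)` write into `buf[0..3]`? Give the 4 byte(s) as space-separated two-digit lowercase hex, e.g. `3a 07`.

opcode:10 = 798 → 0x31e << 0 → word 0x0000031e
lvl:6 = 40 → 0x28 << 10 → word 0x0000a31e
ver:13 = -1831 → 0x18d9 << 16 → word 0x18d9a31e
id:3 = -3 → 0x5 << 29 → word 0xb8d9a31e
word = 0xb8d9a31e → little-endian bytes:
  [0]=0x1e  [1]=0xa3  [2]=0xd9  [3]=0xb8

1e a3 d9 b8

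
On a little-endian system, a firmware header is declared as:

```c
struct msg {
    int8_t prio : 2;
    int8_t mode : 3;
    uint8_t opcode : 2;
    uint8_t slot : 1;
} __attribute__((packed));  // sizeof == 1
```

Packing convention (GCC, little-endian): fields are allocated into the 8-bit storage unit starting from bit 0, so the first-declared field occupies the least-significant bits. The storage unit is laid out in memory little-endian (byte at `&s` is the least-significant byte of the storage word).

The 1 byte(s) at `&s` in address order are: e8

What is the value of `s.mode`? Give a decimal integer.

[0]=0xe8 (little-endian) → word 0xe8
prio:2 @ bit 0 → (0xe8>>0)&0x3 = 0x0
mode:3 @ bit 2 → (0xe8>>2)&0x7 = 0x2  ←
opcode:2 @ bit 5 → (0xe8>>5)&0x3 = 0x3
slot:1 @ bit 7 → (0xe8>>7)&0x1 = 0x1
mode signed 3b, MSB=0: value = 2

2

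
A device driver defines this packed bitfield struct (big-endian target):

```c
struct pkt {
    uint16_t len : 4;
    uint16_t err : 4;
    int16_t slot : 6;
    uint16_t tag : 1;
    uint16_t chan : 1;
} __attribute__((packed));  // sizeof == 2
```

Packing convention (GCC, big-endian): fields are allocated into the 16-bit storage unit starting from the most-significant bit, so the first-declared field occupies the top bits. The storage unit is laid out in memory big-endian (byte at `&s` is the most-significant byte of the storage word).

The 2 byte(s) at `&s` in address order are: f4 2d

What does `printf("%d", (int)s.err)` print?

4

[0]=0xf4 [1]=0x2d (big-endian) → word 0xf42d
len [12+:4] = (word>>12) & 0xf = 15
err [8+:4] = (word>>8) & 0xf = 4  ←
slot [2+:6] = (word>>2) & 0x3f = 11
tag [1+:1] = (word>>1) & 0x1 = 0
chan [0+:1] = (word>>0) & 0x1 = 1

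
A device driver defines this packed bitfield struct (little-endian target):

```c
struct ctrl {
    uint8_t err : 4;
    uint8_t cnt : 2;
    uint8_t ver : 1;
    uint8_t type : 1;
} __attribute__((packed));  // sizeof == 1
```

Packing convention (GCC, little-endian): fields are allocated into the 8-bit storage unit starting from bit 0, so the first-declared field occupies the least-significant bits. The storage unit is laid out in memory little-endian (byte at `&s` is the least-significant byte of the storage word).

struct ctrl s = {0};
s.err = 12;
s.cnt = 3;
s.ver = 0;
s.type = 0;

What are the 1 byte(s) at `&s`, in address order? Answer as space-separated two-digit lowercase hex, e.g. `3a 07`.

[0+:4] err=12 & 0xf = 0xc; word=0x0c
[4+:2] cnt=3 & 0x3 = 0x3; word=0x3c
[6+:1] ver=0 & 0x1 = 0x0; word=0x3c
[7+:1] type=0 & 0x1 = 0x0; word=0x3c
word = 0x3c → little-endian bytes:
  [0]=0x3c

3c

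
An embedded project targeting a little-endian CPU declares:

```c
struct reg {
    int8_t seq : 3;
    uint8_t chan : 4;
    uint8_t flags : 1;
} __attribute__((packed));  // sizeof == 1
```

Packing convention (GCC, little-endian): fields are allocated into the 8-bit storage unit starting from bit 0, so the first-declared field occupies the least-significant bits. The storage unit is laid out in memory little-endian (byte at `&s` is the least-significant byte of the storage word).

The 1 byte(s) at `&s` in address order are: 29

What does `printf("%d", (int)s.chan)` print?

[0]=0x29 (little-endian) → word 0x29
seq [0+:3] = (word>>0) & 0x7 = 1
chan [3+:4] = (word>>3) & 0xf = 5  ←
flags [7+:1] = (word>>7) & 0x1 = 0

5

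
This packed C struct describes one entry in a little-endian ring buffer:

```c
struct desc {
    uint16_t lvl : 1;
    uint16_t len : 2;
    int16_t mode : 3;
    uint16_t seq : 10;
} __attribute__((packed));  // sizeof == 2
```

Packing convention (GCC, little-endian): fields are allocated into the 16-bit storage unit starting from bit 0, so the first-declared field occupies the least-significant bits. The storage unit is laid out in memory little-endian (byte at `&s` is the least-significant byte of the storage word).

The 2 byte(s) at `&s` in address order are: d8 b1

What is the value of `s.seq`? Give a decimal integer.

711

[0]=0xd8 [1]=0xb1 (little-endian) → word 0xb1d8
lvl:1 @ bit 0 → (0xb1d8>>0)&0x1 = 0x0
len:2 @ bit 1 → (0xb1d8>>1)&0x3 = 0x0
mode:3 @ bit 3 → (0xb1d8>>3)&0x7 = 0x3
seq:10 @ bit 6 → (0xb1d8>>6)&0x3ff = 0x2c7  ←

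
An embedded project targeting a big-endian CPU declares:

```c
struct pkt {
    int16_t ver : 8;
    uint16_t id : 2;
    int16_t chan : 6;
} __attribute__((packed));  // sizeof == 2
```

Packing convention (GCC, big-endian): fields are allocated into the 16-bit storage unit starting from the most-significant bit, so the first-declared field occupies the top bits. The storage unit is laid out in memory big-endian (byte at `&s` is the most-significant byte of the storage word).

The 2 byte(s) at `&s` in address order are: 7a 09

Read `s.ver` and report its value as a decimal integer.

122

[0]=0x7a [1]=0x09 (big-endian) → word 0x7a09
ver:8 @ bit 8 → (0x7a09>>8)&0xff = 0x7a  ←
id:2 @ bit 6 → (0x7a09>>6)&0x3 = 0x0
chan:6 @ bit 0 → (0x7a09>>0)&0x3f = 0x9
ver signed 8b, MSB=0: value = 122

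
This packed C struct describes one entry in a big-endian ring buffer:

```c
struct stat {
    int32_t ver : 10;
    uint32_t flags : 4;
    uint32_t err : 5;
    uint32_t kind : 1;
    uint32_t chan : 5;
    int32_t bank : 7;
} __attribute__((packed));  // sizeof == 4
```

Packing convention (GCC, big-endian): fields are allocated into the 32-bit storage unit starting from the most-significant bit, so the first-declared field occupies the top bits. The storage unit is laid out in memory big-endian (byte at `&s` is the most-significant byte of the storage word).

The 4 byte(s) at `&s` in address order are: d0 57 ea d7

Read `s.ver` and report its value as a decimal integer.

-191

[0]=0xd0 [1]=0x57 [2]=0xea [3]=0xd7 (big-endian) → word 0xd057ead7
ver:10 @ bit 22 → (0xd057ead7>>22)&0x3ff = 0x341  ←
flags:4 @ bit 18 → (0xd057ead7>>18)&0xf = 0x5
err:5 @ bit 13 → (0xd057ead7>>13)&0x1f = 0x1f
kind:1 @ bit 12 → (0xd057ead7>>12)&0x1 = 0x0
chan:5 @ bit 7 → (0xd057ead7>>7)&0x1f = 0x15
bank:7 @ bit 0 → (0xd057ead7>>0)&0x7f = 0x57
ver signed 10b, MSB=1: 833 - 1024 = -191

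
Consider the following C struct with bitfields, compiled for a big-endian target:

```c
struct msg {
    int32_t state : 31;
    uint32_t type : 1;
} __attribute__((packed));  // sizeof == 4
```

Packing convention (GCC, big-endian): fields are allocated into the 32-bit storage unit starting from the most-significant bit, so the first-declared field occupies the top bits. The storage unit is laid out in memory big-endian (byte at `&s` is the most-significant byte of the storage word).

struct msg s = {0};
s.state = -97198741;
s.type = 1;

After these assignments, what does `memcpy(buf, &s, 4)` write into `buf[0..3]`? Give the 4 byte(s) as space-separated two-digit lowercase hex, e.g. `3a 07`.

f4 69 ba d7

state:31 = -97198741 → 0x7a34dd6b << 1 → word 0xf469bad6
type:1 = 1 → 0x1 << 0 → word 0xf469bad7
word = 0xf469bad7 → big-endian bytes:
  [0]=0xf4  [1]=0x69  [2]=0xba  [3]=0xd7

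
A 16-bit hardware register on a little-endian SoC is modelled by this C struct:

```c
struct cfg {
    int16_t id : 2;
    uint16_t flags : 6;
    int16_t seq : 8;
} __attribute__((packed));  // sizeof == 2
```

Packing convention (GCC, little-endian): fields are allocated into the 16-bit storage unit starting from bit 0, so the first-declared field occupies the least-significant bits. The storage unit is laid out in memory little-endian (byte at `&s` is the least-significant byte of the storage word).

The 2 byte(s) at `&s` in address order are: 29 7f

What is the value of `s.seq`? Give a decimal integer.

127

[0]=0x29 [1]=0x7f (little-endian) → word 0x7f29
id:2 @ bit 0 → (0x7f29>>0)&0x3 = 0x1
flags:6 @ bit 2 → (0x7f29>>2)&0x3f = 0xa
seq:8 @ bit 8 → (0x7f29>>8)&0xff = 0x7f  ←
seq signed 8b, MSB=0: value = 127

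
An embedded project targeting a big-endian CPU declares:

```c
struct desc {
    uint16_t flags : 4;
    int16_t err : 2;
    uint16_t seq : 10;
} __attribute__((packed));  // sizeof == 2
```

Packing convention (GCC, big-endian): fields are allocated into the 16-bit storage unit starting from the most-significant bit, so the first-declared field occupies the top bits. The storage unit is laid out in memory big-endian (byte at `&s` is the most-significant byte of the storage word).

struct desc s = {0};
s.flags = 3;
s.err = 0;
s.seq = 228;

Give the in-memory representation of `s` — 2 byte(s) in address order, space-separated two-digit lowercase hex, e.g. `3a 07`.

flags:4 = 3 → 0x3 << 12 → word 0x3000
err:2 = 0 → 0x0 << 10 → word 0x3000
seq:10 = 228 → 0xe4 << 0 → word 0x30e4
word = 0x30e4 → big-endian bytes:
  [0]=0x30  [1]=0xe4

30 e4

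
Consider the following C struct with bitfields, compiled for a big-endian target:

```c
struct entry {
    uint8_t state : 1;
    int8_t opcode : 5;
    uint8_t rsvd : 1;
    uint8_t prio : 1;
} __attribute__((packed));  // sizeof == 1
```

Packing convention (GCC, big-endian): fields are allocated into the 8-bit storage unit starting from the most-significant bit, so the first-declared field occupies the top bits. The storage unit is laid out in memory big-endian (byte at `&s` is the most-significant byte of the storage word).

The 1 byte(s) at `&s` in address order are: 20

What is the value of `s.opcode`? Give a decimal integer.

[0]=0x20 (big-endian) → word 0x20
state [7+:1] = (word>>7) & 0x1 = 0
opcode [2+:5] = (word>>2) & 0x1f = 8  ←
rsvd [1+:1] = (word>>1) & 0x1 = 0
prio [0+:1] = (word>>0) & 0x1 = 0
opcode signed 5b, MSB=0: value = 8

8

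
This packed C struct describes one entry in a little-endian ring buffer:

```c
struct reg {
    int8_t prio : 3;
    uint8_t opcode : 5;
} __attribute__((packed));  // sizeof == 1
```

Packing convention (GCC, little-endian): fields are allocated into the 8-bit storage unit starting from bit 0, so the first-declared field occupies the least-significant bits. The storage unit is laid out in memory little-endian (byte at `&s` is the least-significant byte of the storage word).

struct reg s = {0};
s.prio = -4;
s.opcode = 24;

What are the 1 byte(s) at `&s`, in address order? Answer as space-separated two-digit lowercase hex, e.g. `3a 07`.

c4

prio:3 = -4 → 0x4 << 0 → word 0x04
opcode:5 = 24 → 0x18 << 3 → word 0xc4
word = 0xc4 → little-endian bytes:
  [0]=0xc4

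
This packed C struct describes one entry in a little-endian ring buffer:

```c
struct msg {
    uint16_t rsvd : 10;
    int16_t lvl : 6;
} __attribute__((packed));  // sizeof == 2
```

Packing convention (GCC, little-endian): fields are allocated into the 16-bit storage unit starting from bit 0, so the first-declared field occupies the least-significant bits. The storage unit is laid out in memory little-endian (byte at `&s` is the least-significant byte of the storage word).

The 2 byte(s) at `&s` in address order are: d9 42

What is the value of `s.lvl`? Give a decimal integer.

[0]=0xd9 [1]=0x42 (little-endian) → word 0x42d9
rsvd:10 @ bit 0 → (0x42d9>>0)&0x3ff = 0x2d9
lvl:6 @ bit 10 → (0x42d9>>10)&0x3f = 0x10  ←
lvl signed 6b, MSB=0: value = 16

16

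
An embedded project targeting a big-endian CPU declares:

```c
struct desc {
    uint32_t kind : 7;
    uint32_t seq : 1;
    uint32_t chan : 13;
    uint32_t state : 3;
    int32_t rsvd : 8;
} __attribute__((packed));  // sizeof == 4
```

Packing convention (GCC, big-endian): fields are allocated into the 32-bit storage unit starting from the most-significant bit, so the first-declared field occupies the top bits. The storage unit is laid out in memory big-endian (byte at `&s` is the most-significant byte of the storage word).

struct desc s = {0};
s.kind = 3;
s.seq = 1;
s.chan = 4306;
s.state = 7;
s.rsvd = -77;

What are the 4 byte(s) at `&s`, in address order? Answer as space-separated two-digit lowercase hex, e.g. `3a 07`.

07 86 97 b3

[25+:7] kind=3 & 0x7f = 0x3; word=0x06000000
[24+:1] seq=1 & 0x1 = 0x1; word=0x07000000
[11+:13] chan=4306 & 0x1fff = 0x10d2; word=0x07869000
[8+:3] state=7 & 0x7 = 0x7; word=0x07869700
[0+:8] rsvd=-77 & 0xff = 0xb3; word=0x078697b3
word = 0x078697b3 → big-endian bytes:
  [0]=0x07  [1]=0x86  [2]=0x97  [3]=0xb3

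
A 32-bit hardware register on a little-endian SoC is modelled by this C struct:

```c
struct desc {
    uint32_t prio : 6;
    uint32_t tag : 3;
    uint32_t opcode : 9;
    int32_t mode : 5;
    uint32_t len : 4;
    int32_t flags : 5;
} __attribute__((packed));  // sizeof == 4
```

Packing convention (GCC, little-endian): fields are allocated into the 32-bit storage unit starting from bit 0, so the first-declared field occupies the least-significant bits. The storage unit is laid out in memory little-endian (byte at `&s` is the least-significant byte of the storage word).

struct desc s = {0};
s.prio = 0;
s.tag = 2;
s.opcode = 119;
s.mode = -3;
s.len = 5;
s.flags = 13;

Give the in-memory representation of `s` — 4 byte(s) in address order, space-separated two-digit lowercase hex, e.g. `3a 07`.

prio (6b) val=0 bits=0x0 at bit 0: 0x00000000
tag (3b) val=2 bits=0x2 at bit 6: 0x00000080
opcode (9b) val=119 bits=0x77 at bit 9: 0x0000ee80
mode (5b) val=-3 bits=0x1d at bit 18: 0x0074ee80
len (4b) val=5 bits=0x5 at bit 23: 0x02f4ee80
flags (5b) val=13 bits=0xd at bit 27: 0x6af4ee80
word = 0x6af4ee80 → little-endian bytes:
  [0]=0x80  [1]=0xee  [2]=0xf4  [3]=0x6a

80 ee f4 6a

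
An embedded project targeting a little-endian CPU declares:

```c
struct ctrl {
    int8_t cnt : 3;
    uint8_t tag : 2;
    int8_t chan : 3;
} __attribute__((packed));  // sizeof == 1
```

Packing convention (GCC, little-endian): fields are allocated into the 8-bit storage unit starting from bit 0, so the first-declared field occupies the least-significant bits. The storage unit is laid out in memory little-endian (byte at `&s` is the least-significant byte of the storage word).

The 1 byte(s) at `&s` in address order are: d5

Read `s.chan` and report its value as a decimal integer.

[0]=0xd5 (little-endian) → word 0xd5
cnt:3 @ bit 0 → (0xd5>>0)&0x7 = 0x5
tag:2 @ bit 3 → (0xd5>>3)&0x3 = 0x2
chan:3 @ bit 5 → (0xd5>>5)&0x7 = 0x6  ←
chan signed 3b, MSB=1: 6 - 8 = -2

-2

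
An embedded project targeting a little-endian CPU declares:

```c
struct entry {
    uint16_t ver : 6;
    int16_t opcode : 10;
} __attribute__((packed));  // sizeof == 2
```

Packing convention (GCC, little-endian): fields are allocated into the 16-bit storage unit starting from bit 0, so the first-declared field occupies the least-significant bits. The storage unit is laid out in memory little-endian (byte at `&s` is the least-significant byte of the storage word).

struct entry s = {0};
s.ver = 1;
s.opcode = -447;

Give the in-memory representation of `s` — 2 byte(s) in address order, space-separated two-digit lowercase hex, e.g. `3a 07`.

41 90

ver:6 = 1 → 0x1 << 0 → word 0x0001
opcode:10 = -447 → 0x241 << 6 → word 0x9041
word = 0x9041 → little-endian bytes:
  [0]=0x41  [1]=0x90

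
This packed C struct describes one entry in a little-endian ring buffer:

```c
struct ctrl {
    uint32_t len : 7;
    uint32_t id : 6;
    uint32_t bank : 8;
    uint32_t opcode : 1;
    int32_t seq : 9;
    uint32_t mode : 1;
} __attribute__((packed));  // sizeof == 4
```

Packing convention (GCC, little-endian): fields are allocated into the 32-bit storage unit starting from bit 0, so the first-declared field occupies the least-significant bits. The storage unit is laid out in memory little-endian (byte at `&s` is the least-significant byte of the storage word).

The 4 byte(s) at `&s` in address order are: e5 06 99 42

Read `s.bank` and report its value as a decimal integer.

200

[0]=0xe5 [1]=0x06 [2]=0x99 [3]=0x42 (little-endian) → word 0x429906e5
len [0+:7] = (word>>0) & 0x7f = 101
id [7+:6] = (word>>7) & 0x3f = 13
bank [13+:8] = (word>>13) & 0xff = 200  ←
opcode [21+:1] = (word>>21) & 0x1 = 0
seq [22+:9] = (word>>22) & 0x1ff = 266
mode [31+:1] = (word>>31) & 0x1 = 0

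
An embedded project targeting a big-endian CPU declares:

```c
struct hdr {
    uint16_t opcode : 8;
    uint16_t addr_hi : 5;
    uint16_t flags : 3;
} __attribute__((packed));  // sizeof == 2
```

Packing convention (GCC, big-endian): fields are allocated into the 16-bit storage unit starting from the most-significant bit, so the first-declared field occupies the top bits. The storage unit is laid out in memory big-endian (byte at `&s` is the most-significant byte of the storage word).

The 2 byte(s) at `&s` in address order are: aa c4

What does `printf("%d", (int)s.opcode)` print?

170

[0]=0xaa [1]=0xc4 (big-endian) → word 0xaac4
opcode:8 @ bit 8 → (0xaac4>>8)&0xff = 0xaa  ←
addr_hi:5 @ bit 3 → (0xaac4>>3)&0x1f = 0x18
flags:3 @ bit 0 → (0xaac4>>0)&0x7 = 0x4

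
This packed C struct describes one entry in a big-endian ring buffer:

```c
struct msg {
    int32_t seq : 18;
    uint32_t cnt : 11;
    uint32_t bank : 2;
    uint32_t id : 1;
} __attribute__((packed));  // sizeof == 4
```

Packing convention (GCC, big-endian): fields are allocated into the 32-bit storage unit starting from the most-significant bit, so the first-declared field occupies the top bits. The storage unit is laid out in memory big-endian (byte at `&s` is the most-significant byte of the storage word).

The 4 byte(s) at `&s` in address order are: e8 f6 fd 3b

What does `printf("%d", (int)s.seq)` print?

[0]=0xe8 [1]=0xf6 [2]=0xfd [3]=0x3b (big-endian) → word 0xe8f6fd3b
seq [14+:18] = (word>>14) & 0x3ffff = 238555  ←
cnt [3+:11] = (word>>3) & 0x7ff = 1959
bank [1+:2] = (word>>1) & 0x3 = 1
id [0+:1] = (word>>0) & 0x1 = 1
seq signed 18b, MSB=1: 238555 - 262144 = -23589

-23589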